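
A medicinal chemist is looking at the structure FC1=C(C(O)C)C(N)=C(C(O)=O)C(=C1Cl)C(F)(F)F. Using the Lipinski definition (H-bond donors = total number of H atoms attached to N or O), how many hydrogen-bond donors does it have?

Donors: find every N or O and count the H atoms it carries.
  atom 5 (O): bond orders sum to 1 → 1 H
  atom 8 (N): bond orders sum to 1 → 2 H
  atom 11 (O): bond orders sum to 1 → 1 H
  atom 12 (O): bond orders sum to 2 → 0 H
Lipinski HBD = 4.

4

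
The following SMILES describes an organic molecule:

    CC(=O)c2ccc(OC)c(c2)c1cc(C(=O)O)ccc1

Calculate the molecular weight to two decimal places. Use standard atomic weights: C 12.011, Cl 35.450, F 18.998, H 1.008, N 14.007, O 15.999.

270.28 g/mol

First, the molecular formula is C16H14O4 (counting implicit H from valence).
  C: 16 × 12.011 = 192.176
  H: 14 × 1.008 = 14.112
  O: 4 × 15.999 = 63.996
Sum: 16×12.011 + 14×1.008 + 4×15.999 = 270.284 → 270.28 g/mol.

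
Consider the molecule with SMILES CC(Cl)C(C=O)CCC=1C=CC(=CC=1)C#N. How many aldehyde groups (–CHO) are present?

1

The aldehyde motif appears at heavy-atom position 5 in the SMILES.
Other groups present: 1 nitrile.
Aldehyde count: 1.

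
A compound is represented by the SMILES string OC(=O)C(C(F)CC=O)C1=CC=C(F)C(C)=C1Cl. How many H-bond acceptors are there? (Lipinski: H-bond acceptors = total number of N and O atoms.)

3

N atoms: 0; O atoms: 3.
Lipinski HBA = 0 + 3 = 3.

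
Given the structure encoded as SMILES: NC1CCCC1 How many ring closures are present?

In SMILES, each pair of matching ring-closure digits denotes one ring-closing bond; the number of such bonds equals the number of independent rings.
Ring-closure bonds here: 1.

1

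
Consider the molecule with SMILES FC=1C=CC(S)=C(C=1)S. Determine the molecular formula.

C6H5FS2

Walk through each heavy atom and fill implicit hydrogens from standard valence (C 4, N 3, O 2, S 2, halogen 1):
  atom 1: F (halogen, monovalent) → 0 H
  atom 2: C, bond orders sum to 4 (valence 4) → 0 H
  atom 3: C, bond orders sum to 3 (valence 4) → 1 H
  atom 4: C, bond orders sum to 3 (valence 4) → 1 H
  atom 5: C, bond orders sum to 4 (valence 4) → 0 H
  atom 6: S, bond orders sum to 1 (valence 2) → 1 H
  atom 7: C, bond orders sum to 4 (valence 4) → 0 H
  atom 8: C, bond orders sum to 3 (valence 4) → 1 H
  atom 9: S, bond orders sum to 1 (valence 2) → 1 H
Totals → C:6, H:5, F:1, S:2.
In Hill order: C6H5FS2.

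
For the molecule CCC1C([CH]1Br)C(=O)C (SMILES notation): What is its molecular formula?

Walk through each heavy atom and fill implicit hydrogens from standard valence (C 4, N 3, O 2, S 2, halogen 1):
  atom 1: C, bond orders sum to 1 (valence 4) → 3 H
  atom 2: C, bond orders sum to 2 (valence 4) → 2 H
  atom 3: C, bond orders sum to 3 (valence 4) → 1 H
  atom 4: C, bond orders sum to 3 (valence 4) → 1 H
  atom 5: C with explicit H count 1
  atom 6: Br (halogen, monovalent) → 0 H
  atom 7: C, bond orders sum to 4 (valence 4) → 0 H
  atom 8: O, bond orders sum to 2 (valence 2) → 0 H
  atom 9: C, bond orders sum to 1 (valence 4) → 3 H
Totals → C:7, H:11, Br:1, O:1.
In Hill order: C7H11BrO.

C7H11BrO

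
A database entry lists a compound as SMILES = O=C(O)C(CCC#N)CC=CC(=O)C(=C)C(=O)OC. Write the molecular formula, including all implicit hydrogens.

Walk through each heavy atom and fill implicit hydrogens from standard valence (C 4, N 3, O 2, S 2, halogen 1):
  atom 1: O, bond orders sum to 2 (valence 2) → 0 H
  atom 2: C, bond orders sum to 4 (valence 4) → 0 H
  atom 3: O, bond orders sum to 1 (valence 2) → 1 H
  atom 4: C, bond orders sum to 3 (valence 4) → 1 H
  atom 5: C, bond orders sum to 2 (valence 4) → 2 H
  atom 6: C, bond orders sum to 2 (valence 4) → 2 H
  atom 7: C, bond orders sum to 4 (valence 4) → 0 H
  atom 8: N, bond orders sum to 3 (valence 3) → 0 H
  atom 9: C, bond orders sum to 2 (valence 4) → 2 H
  atom 10: C, bond orders sum to 3 (valence 4) → 1 H
  atom 11: C, bond orders sum to 3 (valence 4) → 1 H
  atom 12: C, bond orders sum to 4 (valence 4) → 0 H
  atom 13: O, bond orders sum to 2 (valence 2) → 0 H
  atom 14: C, bond orders sum to 4 (valence 4) → 0 H
  atom 15: C, bond orders sum to 2 (valence 4) → 2 H
  atom 16: C, bond orders sum to 4 (valence 4) → 0 H
  atom 17: O, bond orders sum to 2 (valence 2) → 0 H
  atom 18: O, bond orders sum to 2 (valence 2) → 0 H
  atom 19: C, bond orders sum to 1 (valence 4) → 3 H
Totals → C:13, H:15, N:1, O:5.

C13H15NO5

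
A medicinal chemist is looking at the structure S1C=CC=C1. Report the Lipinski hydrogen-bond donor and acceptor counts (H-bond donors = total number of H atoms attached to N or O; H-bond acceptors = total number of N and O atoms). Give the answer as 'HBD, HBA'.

Donors: find every N or O and count the H atoms it carries.
  (no N or O atoms present)
Lipinski HBD = 0.
Acceptors: N atoms = 0, O atoms = 0 → HBA = 0.

0, 0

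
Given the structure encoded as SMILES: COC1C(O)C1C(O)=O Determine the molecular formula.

C5H8O4

Walk through each heavy atom and fill implicit hydrogens from standard valence (C 4, N 3, O 2, S 2, halogen 1):
  atom 1: C, bond orders sum to 1 (valence 4) → 3 H
  atom 2: O, bond orders sum to 2 (valence 2) → 0 H
  atom 3: C, bond orders sum to 3 (valence 4) → 1 H
  atom 4: C, bond orders sum to 3 (valence 4) → 1 H
  atom 5: O, bond orders sum to 1 (valence 2) → 1 H
  atom 6: C, bond orders sum to 3 (valence 4) → 1 H
  atom 7: C, bond orders sum to 4 (valence 4) → 0 H
  atom 8: O, bond orders sum to 1 (valence 2) → 1 H
  atom 9: O, bond orders sum to 2 (valence 2) → 0 H
Totals → C:5, H:8, O:4.
In Hill order: C5H8O4.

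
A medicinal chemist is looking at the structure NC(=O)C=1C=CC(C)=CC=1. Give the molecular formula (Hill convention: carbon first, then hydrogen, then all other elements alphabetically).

C8H9NO

Walk through each heavy atom and fill implicit hydrogens from standard valence (C 4, N 3, O 2, S 2, halogen 1):
  atom 1: N, bond orders sum to 1 (valence 3) → 2 H
  atom 2: C, bond orders sum to 4 (valence 4) → 0 H
  atom 3: O, bond orders sum to 2 (valence 2) → 0 H
  atom 4: C, bond orders sum to 4 (valence 4) → 0 H
  atom 5: C, bond orders sum to 3 (valence 4) → 1 H
  atom 6: C, bond orders sum to 3 (valence 4) → 1 H
  atom 7: C, bond orders sum to 4 (valence 4) → 0 H
  atom 8: C, bond orders sum to 1 (valence 4) → 3 H
  atom 9: C, bond orders sum to 3 (valence 4) → 1 H
  atom 10: C, bond orders sum to 3 (valence 4) → 1 H
Totals → C:8, H:9, N:1, O:1.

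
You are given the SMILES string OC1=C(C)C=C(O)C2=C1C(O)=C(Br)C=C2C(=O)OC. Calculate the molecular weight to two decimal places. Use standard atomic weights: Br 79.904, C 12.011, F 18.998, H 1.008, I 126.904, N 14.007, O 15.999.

327.13 g/mol

First, the molecular formula is C13H11BrO5 (counting implicit H from valence).
  Br: 1 × 79.904 = 79.904
  C: 13 × 12.011 = 156.143
  H: 11 × 1.008 = 11.088
  O: 5 × 15.999 = 79.995
Sum: 1×79.904 + 13×12.011 + 11×1.008 + 5×15.999 = 327.130 → 327.13 g/mol.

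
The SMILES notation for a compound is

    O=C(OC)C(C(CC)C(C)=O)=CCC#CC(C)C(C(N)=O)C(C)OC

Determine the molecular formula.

C19H29NO5

Walk through each heavy atom and fill implicit hydrogens from standard valence (C 4, N 3, O 2, S 2, halogen 1):
  atom 1: O, bond orders sum to 2 (valence 2) → 0 H
  atom 2: C, bond orders sum to 4 (valence 4) → 0 H
  atom 3: O, bond orders sum to 2 (valence 2) → 0 H
  atom 4: C, bond orders sum to 1 (valence 4) → 3 H
  atom 5: C, bond orders sum to 4 (valence 4) → 0 H
  atom 6: C, bond orders sum to 3 (valence 4) → 1 H
  atom 7: C, bond orders sum to 2 (valence 4) → 2 H
  atom 8: C, bond orders sum to 1 (valence 4) → 3 H
  atom 9: C, bond orders sum to 4 (valence 4) → 0 H
  atom 10: C, bond orders sum to 1 (valence 4) → 3 H
  atom 11: O, bond orders sum to 2 (valence 2) → 0 H
  atom 12: C, bond orders sum to 3 (valence 4) → 1 H
  atom 13: C, bond orders sum to 2 (valence 4) → 2 H
  atom 14: C, bond orders sum to 4 (valence 4) → 0 H
  atom 15: C, bond orders sum to 4 (valence 4) → 0 H
  atom 16: C, bond orders sum to 3 (valence 4) → 1 H
  atom 17: C, bond orders sum to 1 (valence 4) → 3 H
  atom 18: C, bond orders sum to 3 (valence 4) → 1 H
  atom 19: C, bond orders sum to 4 (valence 4) → 0 H
  atom 20: N, bond orders sum to 1 (valence 3) → 2 H
  atom 21: O, bond orders sum to 2 (valence 2) → 0 H
  atom 22: C, bond orders sum to 3 (valence 4) → 1 H
  atom 23: C, bond orders sum to 1 (valence 4) → 3 H
  atom 24: O, bond orders sum to 2 (valence 2) → 0 H
  atom 25: C, bond orders sum to 1 (valence 4) → 3 H
Totals → C:19, H:29, N:1, O:5.
In Hill order: C19H29NO5.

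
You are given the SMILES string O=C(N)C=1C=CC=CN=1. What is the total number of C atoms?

Count every carbon token in the SMILES (each C, including those in ring-closure positions and inside branches).
Carbon count: 6.

6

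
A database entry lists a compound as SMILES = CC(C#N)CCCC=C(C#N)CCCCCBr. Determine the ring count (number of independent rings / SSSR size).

0

In SMILES, each pair of matching ring-closure digits denotes one ring-closing bond; the number of such bonds equals the number of independent rings.
Ring-closure bonds here: 0.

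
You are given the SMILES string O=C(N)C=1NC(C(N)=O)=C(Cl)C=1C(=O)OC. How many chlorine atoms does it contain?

1

Scan the SMILES for Cl atoms (remember two-letter symbols like Cl and Br are single atoms).
Chlorine count: 1.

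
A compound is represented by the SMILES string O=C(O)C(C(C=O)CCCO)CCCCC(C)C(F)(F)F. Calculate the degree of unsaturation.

2

Degree of unsaturation = (number of rings) + (number of π bonds).
Ring closures in the SMILES: 0.
π bonds: 2 double bonds (each 1 DoU) → 2 DoU from unsaturation.
Total DoU = 0 + 2 = 2.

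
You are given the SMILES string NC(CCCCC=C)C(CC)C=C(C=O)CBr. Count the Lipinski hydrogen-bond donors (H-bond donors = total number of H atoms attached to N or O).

Donors: find every N or O and count the H atoms it carries.
  atom 1 (N): bond orders sum to 1 → 2 H
  atom 15 (O): bond orders sum to 2 → 0 H
Lipinski HBD = 2.

2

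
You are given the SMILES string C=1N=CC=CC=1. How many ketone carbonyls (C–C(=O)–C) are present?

0

Scan the SMILES for the ketone motif — none present.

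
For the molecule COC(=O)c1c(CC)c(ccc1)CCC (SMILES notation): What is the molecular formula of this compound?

Walk through each heavy atom and fill implicit hydrogens from standard valence (C 4, N 3, O 2, S 2, halogen 1); for lowercase aromatic atoms, an aromatic c carries 1 H when it has two neighbours and 0 H with three, and aromatic n carries 0 H:
  atom 1: C, bond orders sum to 1 (valence 4) → 3 H
  atom 2: O, bond orders sum to 2 (valence 2) → 0 H
  atom 3: C, bond orders sum to 4 (valence 4) → 0 H
  atom 4: O, bond orders sum to 2 (valence 2) → 0 H
  atom 5: aromatic c, 3 neighbours → 0 H
  atom 6: aromatic c, 3 neighbours → 0 H
  atom 7: C, bond orders sum to 2 (valence 4) → 2 H
  atom 8: C, bond orders sum to 1 (valence 4) → 3 H
  atom 9: aromatic c, 3 neighbours → 0 H
  atom 10: aromatic c, 2 neighbours → 1 H
  atom 11: aromatic c, 2 neighbours → 1 H
  atom 12: aromatic c, 2 neighbours → 1 H
  atom 13: C, bond orders sum to 2 (valence 4) → 2 H
  atom 14: C, bond orders sum to 2 (valence 4) → 2 H
  atom 15: C, bond orders sum to 1 (valence 4) → 3 H
Totals → C:13, H:18, O:2.
In Hill order: C13H18O2.

C13H18O2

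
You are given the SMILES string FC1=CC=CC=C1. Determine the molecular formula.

C6H5F

Walk through each heavy atom and fill implicit hydrogens from standard valence (C 4, N 3, O 2, S 2, halogen 1):
  atom 1: F (halogen, monovalent) → 0 H
  atom 2: C, bond orders sum to 4 (valence 4) → 0 H
  atom 3: C, bond orders sum to 3 (valence 4) → 1 H
  atom 4: C, bond orders sum to 3 (valence 4) → 1 H
  atom 5: C, bond orders sum to 3 (valence 4) → 1 H
  atom 6: C, bond orders sum to 3 (valence 4) → 1 H
  atom 7: C, bond orders sum to 3 (valence 4) → 1 H
Totals → C:6, H:5, F:1.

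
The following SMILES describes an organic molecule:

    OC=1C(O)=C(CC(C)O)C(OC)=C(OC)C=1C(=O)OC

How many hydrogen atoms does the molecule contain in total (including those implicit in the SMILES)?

18

Walk through each heavy atom and fill implicit hydrogens from standard valence (C 4, N 3, O 2, S 2, halogen 1):
  atom 1: O, bond orders sum to 1 (valence 2) → 1 H
  atom 2: C, bond orders sum to 4 (valence 4) → 0 H
  atom 3: C, bond orders sum to 4 (valence 4) → 0 H
  atom 4: O, bond orders sum to 1 (valence 2) → 1 H
  atom 5: C, bond orders sum to 4 (valence 4) → 0 H
  atom 6: C, bond orders sum to 2 (valence 4) → 2 H
  atom 7: C, bond orders sum to 3 (valence 4) → 1 H
  atom 8: C, bond orders sum to 1 (valence 4) → 3 H
  atom 9: O, bond orders sum to 1 (valence 2) → 1 H
  atom 10: C, bond orders sum to 4 (valence 4) → 0 H
  atom 11: O, bond orders sum to 2 (valence 2) → 0 H
  atom 12: C, bond orders sum to 1 (valence 4) → 3 H
  atom 13: C, bond orders sum to 4 (valence 4) → 0 H
  atom 14: O, bond orders sum to 2 (valence 2) → 0 H
  atom 15: C, bond orders sum to 1 (valence 4) → 3 H
  atom 16: C, bond orders sum to 4 (valence 4) → 0 H
  atom 17: C, bond orders sum to 4 (valence 4) → 0 H
  atom 18: O, bond orders sum to 2 (valence 2) → 0 H
  atom 19: O, bond orders sum to 2 (valence 2) → 0 H
  atom 20: C, bond orders sum to 1 (valence 4) → 3 H
Total hydrogens: 18.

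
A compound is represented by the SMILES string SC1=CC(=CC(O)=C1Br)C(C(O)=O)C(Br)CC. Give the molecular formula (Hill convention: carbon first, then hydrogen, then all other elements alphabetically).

C11H12Br2O3S

Walk through each heavy atom and fill implicit hydrogens from standard valence (C 4, N 3, O 2, S 2, halogen 1):
  atom 1: S, bond orders sum to 1 (valence 2) → 1 H
  atom 2: C, bond orders sum to 4 (valence 4) → 0 H
  atom 3: C, bond orders sum to 3 (valence 4) → 1 H
  atom 4: C, bond orders sum to 4 (valence 4) → 0 H
  atom 5: C, bond orders sum to 3 (valence 4) → 1 H
  atom 6: C, bond orders sum to 4 (valence 4) → 0 H
  atom 7: O, bond orders sum to 1 (valence 2) → 1 H
  atom 8: C, bond orders sum to 4 (valence 4) → 0 H
  atom 9: Br (halogen, monovalent) → 0 H
  atom 10: C, bond orders sum to 3 (valence 4) → 1 H
  atom 11: C, bond orders sum to 4 (valence 4) → 0 H
  atom 12: O, bond orders sum to 1 (valence 2) → 1 H
  atom 13: O, bond orders sum to 2 (valence 2) → 0 H
  atom 14: C, bond orders sum to 3 (valence 4) → 1 H
  atom 15: Br (halogen, monovalent) → 0 H
  atom 16: C, bond orders sum to 2 (valence 4) → 2 H
  atom 17: C, bond orders sum to 1 (valence 4) → 3 H
Totals → C:11, H:12, Br:2, O:3, S:1.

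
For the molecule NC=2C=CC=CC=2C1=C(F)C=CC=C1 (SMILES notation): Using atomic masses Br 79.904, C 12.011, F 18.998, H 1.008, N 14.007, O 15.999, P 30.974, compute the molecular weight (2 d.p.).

First, the molecular formula is C12H10FN (counting implicit H from valence).
  C: 12 × 12.011 = 144.132
  F: 1 × 18.998 = 18.998
  H: 10 × 1.008 = 10.080
  N: 1 × 14.007 = 14.007
Sum: 12×12.011 + 1×18.998 + 10×1.008 + 1×14.007 = 187.217 → 187.22 g/mol.

187.22 g/mol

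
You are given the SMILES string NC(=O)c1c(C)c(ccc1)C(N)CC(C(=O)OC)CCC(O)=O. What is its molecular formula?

C16H22N2O5

Walk through each heavy atom and fill implicit hydrogens from standard valence (C 4, N 3, O 2, S 2, halogen 1); for lowercase aromatic atoms, an aromatic c carries 1 H when it has two neighbours and 0 H with three, and aromatic n carries 0 H:
  atom 1: N, bond orders sum to 1 (valence 3) → 2 H
  atom 2: C, bond orders sum to 4 (valence 4) → 0 H
  atom 3: O, bond orders sum to 2 (valence 2) → 0 H
  atom 4: aromatic c, 3 neighbours → 0 H
  atom 5: aromatic c, 3 neighbours → 0 H
  atom 6: C, bond orders sum to 1 (valence 4) → 3 H
  atom 7: aromatic c, 3 neighbours → 0 H
  atom 8: aromatic c, 2 neighbours → 1 H
  atom 9: aromatic c, 2 neighbours → 1 H
  atom 10: aromatic c, 2 neighbours → 1 H
  atom 11: C, bond orders sum to 3 (valence 4) → 1 H
  atom 12: N, bond orders sum to 1 (valence 3) → 2 H
  atom 13: C, bond orders sum to 2 (valence 4) → 2 H
  atom 14: C, bond orders sum to 3 (valence 4) → 1 H
  atom 15: C, bond orders sum to 4 (valence 4) → 0 H
  atom 16: O, bond orders sum to 2 (valence 2) → 0 H
  atom 17: O, bond orders sum to 2 (valence 2) → 0 H
  atom 18: C, bond orders sum to 1 (valence 4) → 3 H
  atom 19: C, bond orders sum to 2 (valence 4) → 2 H
  atom 20: C, bond orders sum to 2 (valence 4) → 2 H
  atom 21: C, bond orders sum to 4 (valence 4) → 0 H
  atom 22: O, bond orders sum to 1 (valence 2) → 1 H
  atom 23: O, bond orders sum to 2 (valence 2) → 0 H
Totals → C:16, H:22, N:2, O:5.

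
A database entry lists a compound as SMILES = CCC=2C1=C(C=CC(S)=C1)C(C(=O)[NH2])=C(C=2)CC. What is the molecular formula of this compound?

Walk through each heavy atom and fill implicit hydrogens from standard valence (C 4, N 3, O 2, S 2, halogen 1):
  atom 1: C, bond orders sum to 1 (valence 4) → 3 H
  atom 2: C, bond orders sum to 2 (valence 4) → 2 H
  atom 3: C, bond orders sum to 4 (valence 4) → 0 H
  atom 4: C, bond orders sum to 4 (valence 4) → 0 H
  atom 5: C, bond orders sum to 4 (valence 4) → 0 H
  atom 6: C, bond orders sum to 3 (valence 4) → 1 H
  atom 7: C, bond orders sum to 3 (valence 4) → 1 H
  atom 8: C, bond orders sum to 4 (valence 4) → 0 H
  atom 9: S, bond orders sum to 1 (valence 2) → 1 H
  atom 10: C, bond orders sum to 3 (valence 4) → 1 H
  atom 11: C, bond orders sum to 4 (valence 4) → 0 H
  atom 12: C, bond orders sum to 4 (valence 4) → 0 H
  atom 13: O, bond orders sum to 2 (valence 2) → 0 H
  atom 14: N with explicit H count 2
  atom 15: C, bond orders sum to 4 (valence 4) → 0 H
  atom 16: C, bond orders sum to 3 (valence 4) → 1 H
  atom 17: C, bond orders sum to 2 (valence 4) → 2 H
  atom 18: C, bond orders sum to 1 (valence 4) → 3 H
Totals → C:15, H:17, N:1, O:1, S:1.
In Hill order: C15H17NOS.

C15H17NOS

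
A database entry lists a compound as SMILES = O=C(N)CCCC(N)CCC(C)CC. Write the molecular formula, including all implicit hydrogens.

Walk through each heavy atom and fill implicit hydrogens from standard valence (C 4, N 3, O 2, S 2, halogen 1):
  atom 1: O, bond orders sum to 2 (valence 2) → 0 H
  atom 2: C, bond orders sum to 4 (valence 4) → 0 H
  atom 3: N, bond orders sum to 1 (valence 3) → 2 H
  atom 4: C, bond orders sum to 2 (valence 4) → 2 H
  atom 5: C, bond orders sum to 2 (valence 4) → 2 H
  atom 6: C, bond orders sum to 2 (valence 4) → 2 H
  atom 7: C, bond orders sum to 3 (valence 4) → 1 H
  atom 8: N, bond orders sum to 1 (valence 3) → 2 H
  atom 9: C, bond orders sum to 2 (valence 4) → 2 H
  atom 10: C, bond orders sum to 2 (valence 4) → 2 H
  atom 11: C, bond orders sum to 3 (valence 4) → 1 H
  atom 12: C, bond orders sum to 1 (valence 4) → 3 H
  atom 13: C, bond orders sum to 2 (valence 4) → 2 H
  atom 14: C, bond orders sum to 1 (valence 4) → 3 H
Totals → C:11, H:24, N:2, O:1.
In Hill order: C11H24N2O.

C11H24N2O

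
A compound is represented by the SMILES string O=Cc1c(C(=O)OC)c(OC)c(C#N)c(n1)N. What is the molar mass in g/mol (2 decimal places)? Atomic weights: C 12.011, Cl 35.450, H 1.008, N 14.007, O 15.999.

235.20 g/mol

First, the molecular formula is C10H9N3O4 (counting implicit H from valence).
  C: 10 × 12.011 = 120.110
  H: 9 × 1.008 = 9.072
  N: 3 × 14.007 = 42.021
  O: 4 × 15.999 = 63.996
Sum: 10×12.011 + 9×1.008 + 3×14.007 + 4×15.999 = 235.199 → 235.20 g/mol.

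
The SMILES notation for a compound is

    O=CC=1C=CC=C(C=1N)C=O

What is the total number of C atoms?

8

Count every carbon token in the SMILES (each C, including those in ring-closure positions and inside branches).
Carbon count: 8.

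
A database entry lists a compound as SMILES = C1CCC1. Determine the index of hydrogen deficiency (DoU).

Molecular formula: C4H8.
DoU = (2C + 2 + N − H − X) / 2, where X is the halogen count and O/S are ignored.
    = (2·4 + 2 + 0 − 8 − 0) / 2 = 2 / 2 = 1.

1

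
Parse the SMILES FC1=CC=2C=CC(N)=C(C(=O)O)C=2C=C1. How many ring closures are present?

2

In SMILES, each pair of matching ring-closure digits denotes one ring-closing bond; the number of such bonds equals the number of independent rings.
Ring-closure bonds here: 2.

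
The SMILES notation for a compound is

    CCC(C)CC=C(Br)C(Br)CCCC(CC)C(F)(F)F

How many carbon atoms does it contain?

15

Count every carbon token in the SMILES (each C, including those in ring-closure positions and inside branches).
Carbon count: 15.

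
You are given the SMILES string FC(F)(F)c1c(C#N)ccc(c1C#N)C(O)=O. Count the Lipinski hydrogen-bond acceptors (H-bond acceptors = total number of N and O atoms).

4

N atoms: 2; O atoms: 2.
Lipinski HBA = 2 + 2 = 4.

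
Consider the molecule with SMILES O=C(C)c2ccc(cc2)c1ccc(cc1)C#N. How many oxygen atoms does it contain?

Scan the SMILES for O atoms (remember two-letter symbols like Cl and Br are single atoms).
Oxygen count: 1.

1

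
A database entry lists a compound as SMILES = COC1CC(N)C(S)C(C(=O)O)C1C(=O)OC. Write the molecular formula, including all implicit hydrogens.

C10H17NO5S

Walk through each heavy atom and fill implicit hydrogens from standard valence (C 4, N 3, O 2, S 2, halogen 1):
  atom 1: C, bond orders sum to 1 (valence 4) → 3 H
  atom 2: O, bond orders sum to 2 (valence 2) → 0 H
  atom 3: C, bond orders sum to 3 (valence 4) → 1 H
  atom 4: C, bond orders sum to 2 (valence 4) → 2 H
  atom 5: C, bond orders sum to 3 (valence 4) → 1 H
  atom 6: N, bond orders sum to 1 (valence 3) → 2 H
  atom 7: C, bond orders sum to 3 (valence 4) → 1 H
  atom 8: S, bond orders sum to 1 (valence 2) → 1 H
  atom 9: C, bond orders sum to 3 (valence 4) → 1 H
  atom 10: C, bond orders sum to 4 (valence 4) → 0 H
  atom 11: O, bond orders sum to 2 (valence 2) → 0 H
  atom 12: O, bond orders sum to 1 (valence 2) → 1 H
  atom 13: C, bond orders sum to 3 (valence 4) → 1 H
  atom 14: C, bond orders sum to 4 (valence 4) → 0 H
  atom 15: O, bond orders sum to 2 (valence 2) → 0 H
  atom 16: O, bond orders sum to 2 (valence 2) → 0 H
  atom 17: C, bond orders sum to 1 (valence 4) → 3 H
Totals → C:10, H:17, N:1, O:5, S:1.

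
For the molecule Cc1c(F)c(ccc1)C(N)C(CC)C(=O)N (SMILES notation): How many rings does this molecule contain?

1

In SMILES, each pair of matching ring-closure digits denotes one ring-closing bond; the number of such bonds equals the number of independent rings.
Ring-closure bonds here: 1.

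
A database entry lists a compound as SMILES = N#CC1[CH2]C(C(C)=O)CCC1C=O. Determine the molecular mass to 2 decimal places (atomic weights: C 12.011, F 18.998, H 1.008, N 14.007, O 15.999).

179.22 g/mol

First, the molecular formula is C10H13NO2 (counting implicit H from valence).
  C: 10 × 12.011 = 120.110
  H: 13 × 1.008 = 13.104
  N: 1 × 14.007 = 14.007
  O: 2 × 15.999 = 31.998
Sum: 10×12.011 + 13×1.008 + 1×14.007 + 2×15.999 = 179.219 → 179.22 g/mol.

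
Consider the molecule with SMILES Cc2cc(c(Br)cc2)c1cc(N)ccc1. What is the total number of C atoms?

Count every carbon token in the SMILES (each C, including those in ring-closure positions and inside branches).
Carbon count: 13.

13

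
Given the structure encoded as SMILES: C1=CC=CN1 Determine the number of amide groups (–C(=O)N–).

0

Scan the SMILES for the amide motif — none present.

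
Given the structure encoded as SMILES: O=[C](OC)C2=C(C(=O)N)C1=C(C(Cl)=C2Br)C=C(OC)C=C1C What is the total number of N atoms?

Scan the SMILES for N atoms (remember two-letter symbols like Cl and Br are single atoms).
Nitrogen count: 1.

1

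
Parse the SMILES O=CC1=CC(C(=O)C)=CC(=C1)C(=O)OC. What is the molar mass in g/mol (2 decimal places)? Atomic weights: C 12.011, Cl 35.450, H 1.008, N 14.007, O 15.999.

206.20 g/mol

First, the molecular formula is C11H10O4 (counting implicit H from valence).
  C: 11 × 12.011 = 132.121
  H: 10 × 1.008 = 10.080
  O: 4 × 15.999 = 63.996
Sum: 11×12.011 + 10×1.008 + 4×15.999 = 206.197 → 206.20 g/mol.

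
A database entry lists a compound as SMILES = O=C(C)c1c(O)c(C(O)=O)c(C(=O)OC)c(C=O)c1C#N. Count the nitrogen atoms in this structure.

Scan the SMILES for N atoms (remember two-letter symbols like Cl and Br are single atoms).
Nitrogen count: 1.

1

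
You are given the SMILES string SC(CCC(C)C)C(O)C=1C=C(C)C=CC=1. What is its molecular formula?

C14H22OS

Walk through each heavy atom and fill implicit hydrogens from standard valence (C 4, N 3, O 2, S 2, halogen 1):
  atom 1: S, bond orders sum to 1 (valence 2) → 1 H
  atom 2: C, bond orders sum to 3 (valence 4) → 1 H
  atom 3: C, bond orders sum to 2 (valence 4) → 2 H
  atom 4: C, bond orders sum to 2 (valence 4) → 2 H
  atom 5: C, bond orders sum to 3 (valence 4) → 1 H
  atom 6: C, bond orders sum to 1 (valence 4) → 3 H
  atom 7: C, bond orders sum to 1 (valence 4) → 3 H
  atom 8: C, bond orders sum to 3 (valence 4) → 1 H
  atom 9: O, bond orders sum to 1 (valence 2) → 1 H
  atom 10: C, bond orders sum to 4 (valence 4) → 0 H
  atom 11: C, bond orders sum to 3 (valence 4) → 1 H
  atom 12: C, bond orders sum to 4 (valence 4) → 0 H
  atom 13: C, bond orders sum to 1 (valence 4) → 3 H
  atom 14: C, bond orders sum to 3 (valence 4) → 1 H
  atom 15: C, bond orders sum to 3 (valence 4) → 1 H
  atom 16: C, bond orders sum to 3 (valence 4) → 1 H
Totals → C:14, H:22, O:1, S:1.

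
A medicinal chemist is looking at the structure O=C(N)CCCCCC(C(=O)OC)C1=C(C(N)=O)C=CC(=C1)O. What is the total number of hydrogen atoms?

22

Walk through each heavy atom and fill implicit hydrogens from standard valence (C 4, N 3, O 2, S 2, halogen 1):
  atom 1: O, bond orders sum to 2 (valence 2) → 0 H
  atom 2: C, bond orders sum to 4 (valence 4) → 0 H
  atom 3: N, bond orders sum to 1 (valence 3) → 2 H
  atom 4: C, bond orders sum to 2 (valence 4) → 2 H
  atom 5: C, bond orders sum to 2 (valence 4) → 2 H
  atom 6: C, bond orders sum to 2 (valence 4) → 2 H
  atom 7: C, bond orders sum to 2 (valence 4) → 2 H
  atom 8: C, bond orders sum to 2 (valence 4) → 2 H
  atom 9: C, bond orders sum to 3 (valence 4) → 1 H
  atom 10: C, bond orders sum to 4 (valence 4) → 0 H
  atom 11: O, bond orders sum to 2 (valence 2) → 0 H
  atom 12: O, bond orders sum to 2 (valence 2) → 0 H
  atom 13: C, bond orders sum to 1 (valence 4) → 3 H
  atom 14: C, bond orders sum to 4 (valence 4) → 0 H
  atom 15: C, bond orders sum to 4 (valence 4) → 0 H
  atom 16: C, bond orders sum to 4 (valence 4) → 0 H
  atom 17: N, bond orders sum to 1 (valence 3) → 2 H
  atom 18: O, bond orders sum to 2 (valence 2) → 0 H
  atom 19: C, bond orders sum to 3 (valence 4) → 1 H
  atom 20: C, bond orders sum to 3 (valence 4) → 1 H
  atom 21: C, bond orders sum to 4 (valence 4) → 0 H
  atom 22: C, bond orders sum to 3 (valence 4) → 1 H
  atom 23: O, bond orders sum to 1 (valence 2) → 1 H
Total hydrogens: 22.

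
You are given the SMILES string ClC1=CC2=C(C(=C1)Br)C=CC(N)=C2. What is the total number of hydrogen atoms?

7

Walk through each heavy atom and fill implicit hydrogens from standard valence (C 4, N 3, O 2, S 2, halogen 1):
  atom 1: Cl (halogen, monovalent) → 0 H
  atom 2: C, bond orders sum to 4 (valence 4) → 0 H
  atom 3: C, bond orders sum to 3 (valence 4) → 1 H
  atom 4: C, bond orders sum to 4 (valence 4) → 0 H
  atom 5: C, bond orders sum to 4 (valence 4) → 0 H
  atom 6: C, bond orders sum to 4 (valence 4) → 0 H
  atom 7: C, bond orders sum to 3 (valence 4) → 1 H
  atom 8: Br (halogen, monovalent) → 0 H
  atom 9: C, bond orders sum to 3 (valence 4) → 1 H
  atom 10: C, bond orders sum to 3 (valence 4) → 1 H
  atom 11: C, bond orders sum to 4 (valence 4) → 0 H
  atom 12: N, bond orders sum to 1 (valence 3) → 2 H
  atom 13: C, bond orders sum to 3 (valence 4) → 1 H
Total hydrogens: 7.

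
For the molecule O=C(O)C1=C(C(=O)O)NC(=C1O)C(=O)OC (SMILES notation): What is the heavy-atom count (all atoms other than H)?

16

Every atom symbol written in the SMILES (organic subset) is one heavy atom; implicit H are not written.
Heavy atoms by element → C:8, N:1, O:7.
Total: 16.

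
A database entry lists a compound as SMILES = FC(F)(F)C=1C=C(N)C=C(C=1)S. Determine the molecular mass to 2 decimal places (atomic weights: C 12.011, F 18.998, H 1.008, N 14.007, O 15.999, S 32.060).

First, the molecular formula is C7H6F3NS (counting implicit H from valence).
  C: 7 × 12.011 = 84.077
  F: 3 × 18.998 = 56.994
  H: 6 × 1.008 = 6.048
  N: 1 × 14.007 = 14.007
  S: 1 × 32.060 = 32.060
Sum: 7×12.011 + 3×18.998 + 6×1.008 + 1×14.007 + 1×32.060 = 193.186 → 193.19 g/mol.

193.19 g/mol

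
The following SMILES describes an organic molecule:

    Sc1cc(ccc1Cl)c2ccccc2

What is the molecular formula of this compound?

Walk through each heavy atom and fill implicit hydrogens from standard valence (C 4, N 3, O 2, S 2, halogen 1); for lowercase aromatic atoms, an aromatic c carries 1 H when it has two neighbours and 0 H with three, and aromatic n carries 0 H:
  atom 1: S, bond orders sum to 1 (valence 2) → 1 H
  atom 2: aromatic c, 3 neighbours → 0 H
  atom 3: aromatic c, 2 neighbours → 1 H
  atom 4: aromatic c, 3 neighbours → 0 H
  atom 5: aromatic c, 2 neighbours → 1 H
  atom 6: aromatic c, 2 neighbours → 1 H
  atom 7: aromatic c, 3 neighbours → 0 H
  atom 8: Cl (halogen, monovalent) → 0 H
  atom 9: aromatic c, 3 neighbours → 0 H
  atom 10: aromatic c, 2 neighbours → 1 H
  atom 11: aromatic c, 2 neighbours → 1 H
  atom 12: aromatic c, 2 neighbours → 1 H
  atom 13: aromatic c, 2 neighbours → 1 H
  atom 14: aromatic c, 2 neighbours → 1 H
Totals → C:12, H:9, Cl:1, S:1.
In Hill order: C12H9ClS.

C12H9ClS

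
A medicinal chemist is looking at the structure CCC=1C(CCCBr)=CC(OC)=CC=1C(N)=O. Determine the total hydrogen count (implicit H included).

Walk through each heavy atom and fill implicit hydrogens from standard valence (C 4, N 3, O 2, S 2, halogen 1):
  atom 1: C, bond orders sum to 1 (valence 4) → 3 H
  atom 2: C, bond orders sum to 2 (valence 4) → 2 H
  atom 3: C, bond orders sum to 4 (valence 4) → 0 H
  atom 4: C, bond orders sum to 4 (valence 4) → 0 H
  atom 5: C, bond orders sum to 2 (valence 4) → 2 H
  atom 6: C, bond orders sum to 2 (valence 4) → 2 H
  atom 7: C, bond orders sum to 2 (valence 4) → 2 H
  atom 8: Br (halogen, monovalent) → 0 H
  atom 9: C, bond orders sum to 3 (valence 4) → 1 H
  atom 10: C, bond orders sum to 4 (valence 4) → 0 H
  atom 11: O, bond orders sum to 2 (valence 2) → 0 H
  atom 12: C, bond orders sum to 1 (valence 4) → 3 H
  atom 13: C, bond orders sum to 3 (valence 4) → 1 H
  atom 14: C, bond orders sum to 4 (valence 4) → 0 H
  atom 15: C, bond orders sum to 4 (valence 4) → 0 H
  atom 16: N, bond orders sum to 1 (valence 3) → 2 H
  atom 17: O, bond orders sum to 2 (valence 2) → 0 H
Total hydrogens: 18.

18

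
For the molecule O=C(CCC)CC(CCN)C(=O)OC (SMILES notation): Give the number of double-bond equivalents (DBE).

Degree of unsaturation = (number of rings) + (number of π bonds).
Ring closures in the SMILES: 0.
π bonds: 2 double bonds (each 1 DoU) → 2 DoU from unsaturation.
Total DoU = 0 + 2 = 2.

2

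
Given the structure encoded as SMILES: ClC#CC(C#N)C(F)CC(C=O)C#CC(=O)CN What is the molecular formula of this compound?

C12H10ClFN2O2

Walk through each heavy atom and fill implicit hydrogens from standard valence (C 4, N 3, O 2, S 2, halogen 1):
  atom 1: Cl (halogen, monovalent) → 0 H
  atom 2: C, bond orders sum to 4 (valence 4) → 0 H
  atom 3: C, bond orders sum to 4 (valence 4) → 0 H
  atom 4: C, bond orders sum to 3 (valence 4) → 1 H
  atom 5: C, bond orders sum to 4 (valence 4) → 0 H
  atom 6: N, bond orders sum to 3 (valence 3) → 0 H
  atom 7: C, bond orders sum to 3 (valence 4) → 1 H
  atom 8: F (halogen, monovalent) → 0 H
  atom 9: C, bond orders sum to 2 (valence 4) → 2 H
  atom 10: C, bond orders sum to 3 (valence 4) → 1 H
  atom 11: C, bond orders sum to 3 (valence 4) → 1 H
  atom 12: O, bond orders sum to 2 (valence 2) → 0 H
  atom 13: C, bond orders sum to 4 (valence 4) → 0 H
  atom 14: C, bond orders sum to 4 (valence 4) → 0 H
  atom 15: C, bond orders sum to 4 (valence 4) → 0 H
  atom 16: O, bond orders sum to 2 (valence 2) → 0 H
  atom 17: C, bond orders sum to 2 (valence 4) → 2 H
  atom 18: N, bond orders sum to 1 (valence 3) → 2 H
Totals → C:12, H:10, Cl:1, F:1, N:2, O:2.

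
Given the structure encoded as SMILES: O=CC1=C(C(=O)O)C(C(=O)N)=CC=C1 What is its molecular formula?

Walk through each heavy atom and fill implicit hydrogens from standard valence (C 4, N 3, O 2, S 2, halogen 1):
  atom 1: O, bond orders sum to 2 (valence 2) → 0 H
  atom 2: C, bond orders sum to 3 (valence 4) → 1 H
  atom 3: C, bond orders sum to 4 (valence 4) → 0 H
  atom 4: C, bond orders sum to 4 (valence 4) → 0 H
  atom 5: C, bond orders sum to 4 (valence 4) → 0 H
  atom 6: O, bond orders sum to 2 (valence 2) → 0 H
  atom 7: O, bond orders sum to 1 (valence 2) → 1 H
  atom 8: C, bond orders sum to 4 (valence 4) → 0 H
  atom 9: C, bond orders sum to 4 (valence 4) → 0 H
  atom 10: O, bond orders sum to 2 (valence 2) → 0 H
  atom 11: N, bond orders sum to 1 (valence 3) → 2 H
  atom 12: C, bond orders sum to 3 (valence 4) → 1 H
  atom 13: C, bond orders sum to 3 (valence 4) → 1 H
  atom 14: C, bond orders sum to 3 (valence 4) → 1 H
Totals → C:9, H:7, N:1, O:4.

C9H7NO4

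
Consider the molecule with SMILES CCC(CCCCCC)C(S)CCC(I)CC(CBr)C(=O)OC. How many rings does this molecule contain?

0

In SMILES, each pair of matching ring-closure digits denotes one ring-closing bond; the number of such bonds equals the number of independent rings.
Ring-closure bonds here: 0.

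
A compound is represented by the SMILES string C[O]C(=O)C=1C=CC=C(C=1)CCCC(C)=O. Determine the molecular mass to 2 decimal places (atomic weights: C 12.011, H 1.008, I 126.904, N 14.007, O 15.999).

220.27 g/mol

First, the molecular formula is C13H16O3 (counting implicit H from valence).
  C: 13 × 12.011 = 156.143
  H: 16 × 1.008 = 16.128
  O: 3 × 15.999 = 47.997
Sum: 13×12.011 + 16×1.008 + 3×15.999 = 220.268 → 220.27 g/mol.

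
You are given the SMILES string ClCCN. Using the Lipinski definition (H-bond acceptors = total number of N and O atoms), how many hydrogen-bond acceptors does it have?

N atoms: 1; O atoms: 0.
Lipinski HBA = 1 + 0 = 1.

1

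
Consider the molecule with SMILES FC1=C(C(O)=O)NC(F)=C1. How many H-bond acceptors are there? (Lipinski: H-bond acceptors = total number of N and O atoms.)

N atoms: 1; O atoms: 2.
Lipinski HBA = 1 + 2 = 3.

3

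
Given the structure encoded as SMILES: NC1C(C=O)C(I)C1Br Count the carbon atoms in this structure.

5

Count every carbon token in the SMILES (each C, including those in ring-closure positions and inside branches).
Carbon count: 5.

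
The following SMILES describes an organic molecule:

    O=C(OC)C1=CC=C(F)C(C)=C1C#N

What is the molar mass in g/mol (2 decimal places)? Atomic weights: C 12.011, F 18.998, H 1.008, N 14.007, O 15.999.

First, the molecular formula is C10H8FNO2 (counting implicit H from valence).
  C: 10 × 12.011 = 120.110
  F: 1 × 18.998 = 18.998
  H: 8 × 1.008 = 8.064
  N: 1 × 14.007 = 14.007
  O: 2 × 15.999 = 31.998
Sum: 10×12.011 + 1×18.998 + 8×1.008 + 1×14.007 + 2×15.999 = 193.177 → 193.18 g/mol.

193.18 g/mol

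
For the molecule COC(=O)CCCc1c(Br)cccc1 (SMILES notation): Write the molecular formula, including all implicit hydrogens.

C11H13BrO2

Walk through each heavy atom and fill implicit hydrogens from standard valence (C 4, N 3, O 2, S 2, halogen 1); for lowercase aromatic atoms, an aromatic c carries 1 H when it has two neighbours and 0 H with three, and aromatic n carries 0 H:
  atom 1: C, bond orders sum to 1 (valence 4) → 3 H
  atom 2: O, bond orders sum to 2 (valence 2) → 0 H
  atom 3: C, bond orders sum to 4 (valence 4) → 0 H
  atom 4: O, bond orders sum to 2 (valence 2) → 0 H
  atom 5: C, bond orders sum to 2 (valence 4) → 2 H
  atom 6: C, bond orders sum to 2 (valence 4) → 2 H
  atom 7: C, bond orders sum to 2 (valence 4) → 2 H
  atom 8: aromatic c, 3 neighbours → 0 H
  atom 9: aromatic c, 3 neighbours → 0 H
  atom 10: Br (halogen, monovalent) → 0 H
  atom 11: aromatic c, 2 neighbours → 1 H
  atom 12: aromatic c, 2 neighbours → 1 H
  atom 13: aromatic c, 2 neighbours → 1 H
  atom 14: aromatic c, 2 neighbours → 1 H
Totals → C:11, H:13, Br:1, O:2.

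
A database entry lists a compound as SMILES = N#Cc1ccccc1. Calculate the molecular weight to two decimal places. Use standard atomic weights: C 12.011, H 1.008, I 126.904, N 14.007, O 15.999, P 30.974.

103.12 g/mol

First, the molecular formula is C7H5N (counting implicit H from valence).
  C: 7 × 12.011 = 84.077
  H: 5 × 1.008 = 5.040
  N: 1 × 14.007 = 14.007
Sum: 7×12.011 + 5×1.008 + 1×14.007 = 103.124 → 103.12 g/mol.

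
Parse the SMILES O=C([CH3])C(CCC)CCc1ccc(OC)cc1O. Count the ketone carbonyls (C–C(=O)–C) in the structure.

The ketone motif appears at heavy-atom position 2 in the SMILES.
Other groups present: 1 ether, 1 hydroxyl.
Ketone count: 1.

1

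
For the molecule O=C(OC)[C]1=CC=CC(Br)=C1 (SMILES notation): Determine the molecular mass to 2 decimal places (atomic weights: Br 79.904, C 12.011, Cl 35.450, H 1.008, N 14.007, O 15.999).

215.05 g/mol

First, the molecular formula is C8H7BrO2 (counting implicit H from valence).
  Br: 1 × 79.904 = 79.904
  C: 8 × 12.011 = 96.088
  H: 7 × 1.008 = 7.056
  O: 2 × 15.999 = 31.998
Sum: 1×79.904 + 8×12.011 + 7×1.008 + 2×15.999 = 215.046 → 215.05 g/mol.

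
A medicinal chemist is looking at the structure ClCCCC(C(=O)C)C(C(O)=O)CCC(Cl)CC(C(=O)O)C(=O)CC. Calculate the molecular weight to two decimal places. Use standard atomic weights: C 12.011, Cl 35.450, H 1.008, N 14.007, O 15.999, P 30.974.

First, the molecular formula is C17H26Cl2O6 (counting implicit H from valence).
  C: 17 × 12.011 = 204.187
  Cl: 2 × 35.450 = 70.900
  H: 26 × 1.008 = 26.208
  O: 6 × 15.999 = 95.994
Sum: 17×12.011 + 2×35.450 + 26×1.008 + 6×15.999 = 397.289 → 397.29 g/mol.

397.29 g/mol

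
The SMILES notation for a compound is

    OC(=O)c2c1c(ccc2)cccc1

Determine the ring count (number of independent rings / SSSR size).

2

In SMILES, each pair of matching ring-closure digits denotes one ring-closing bond; the number of such bonds equals the number of independent rings.
Ring-closure bonds here: 2.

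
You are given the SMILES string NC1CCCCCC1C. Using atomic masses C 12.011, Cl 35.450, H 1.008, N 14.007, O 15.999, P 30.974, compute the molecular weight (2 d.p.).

127.23 g/mol

First, the molecular formula is C8H17N (counting implicit H from valence).
  C: 8 × 12.011 = 96.088
  H: 17 × 1.008 = 17.136
  N: 1 × 14.007 = 14.007
Sum: 8×12.011 + 17×1.008 + 1×14.007 = 127.231 → 127.23 g/mol.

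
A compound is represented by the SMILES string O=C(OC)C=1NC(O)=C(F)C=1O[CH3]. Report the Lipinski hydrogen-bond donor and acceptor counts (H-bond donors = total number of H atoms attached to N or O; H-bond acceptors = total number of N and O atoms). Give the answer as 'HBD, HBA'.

Donors: find every N or O and count the H atoms it carries.
  atom 1 (O): bond orders sum to 2 → 0 H
  atom 3 (O): bond orders sum to 2 → 0 H
  atom 6 (N): bond orders sum to 2 → 1 H
  atom 8 (O): bond orders sum to 1 → 1 H
  atom 12 (O): bond orders sum to 2 → 0 H
Lipinski HBD = 2.
Acceptors: N atoms = 1, O atoms = 4 → HBA = 5.

2, 5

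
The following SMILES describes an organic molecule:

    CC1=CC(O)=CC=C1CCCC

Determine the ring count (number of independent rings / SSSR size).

1

In SMILES, each pair of matching ring-closure digits denotes one ring-closing bond; the number of such bonds equals the number of independent rings.
Ring-closure bonds here: 1.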